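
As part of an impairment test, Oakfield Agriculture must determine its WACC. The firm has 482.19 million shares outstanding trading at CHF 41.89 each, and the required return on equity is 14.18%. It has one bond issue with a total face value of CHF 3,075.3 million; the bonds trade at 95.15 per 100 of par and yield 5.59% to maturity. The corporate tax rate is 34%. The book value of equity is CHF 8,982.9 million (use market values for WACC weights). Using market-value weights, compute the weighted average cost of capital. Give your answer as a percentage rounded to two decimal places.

12.85%

Market value of equity E = 41.89 × 482.19m = 20198.9391m. Market value of debt D = 3075.3m × 95.15/100 = 2926.14795m.
Total capital V = 20198.9391 + 2926.14795 = 23125.08705.
Equity: weight = 20198.9391/23125.08705 = 0.8735; cost = 14.18%.
Bonds outstanding: weight = 2926.14795/23125.08705 = 0.1265; after-tax cost = 5.59% × (1 − 34%) = 3.6894%.
WACC = 0.8735 × 14.1800% + 0.1265 × 3.6894% = 12.8526%.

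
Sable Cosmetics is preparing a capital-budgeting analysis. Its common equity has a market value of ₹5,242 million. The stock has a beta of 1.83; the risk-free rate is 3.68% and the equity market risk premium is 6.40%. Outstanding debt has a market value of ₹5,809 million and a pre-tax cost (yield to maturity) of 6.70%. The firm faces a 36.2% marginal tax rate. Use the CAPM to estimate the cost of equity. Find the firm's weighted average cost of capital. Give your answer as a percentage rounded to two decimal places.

9.55%

Cost of equity via CAPM: Re = 3.68% + 1.83 × 6.4% = 15.3920%.
Total capital V = 5242 + 5809 = 11051.
Equity: weight = 5242/11051 = 0.4743; cost = 15.392%.
Debt: weight = 5809/11051 = 0.5257; after-tax cost = 6.7% × (1 − 36.2%) = 4.2746%.
WACC = 0.4743 × 15.3920% + 0.5257 × 4.2746% = 9.5481%.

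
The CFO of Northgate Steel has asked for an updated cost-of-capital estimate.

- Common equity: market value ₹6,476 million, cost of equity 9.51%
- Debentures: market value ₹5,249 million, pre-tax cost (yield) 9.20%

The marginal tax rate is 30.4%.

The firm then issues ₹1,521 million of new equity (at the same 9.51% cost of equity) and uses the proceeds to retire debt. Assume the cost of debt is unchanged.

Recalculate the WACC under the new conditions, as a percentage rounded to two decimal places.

8.52%

After the change:
Total capital V = 7997 + 3728 = 11725.
Equity: weight = 7997/11725 = 0.6820; cost = 9.51%.
Debentures: weight = 3728/11725 = 0.3180; after-tax cost = 9.2% × (1 − 30.4%) = 6.4032%.
WACC = 0.6820 × 9.5100% + 0.3180 × 6.4032% = 8.5222%.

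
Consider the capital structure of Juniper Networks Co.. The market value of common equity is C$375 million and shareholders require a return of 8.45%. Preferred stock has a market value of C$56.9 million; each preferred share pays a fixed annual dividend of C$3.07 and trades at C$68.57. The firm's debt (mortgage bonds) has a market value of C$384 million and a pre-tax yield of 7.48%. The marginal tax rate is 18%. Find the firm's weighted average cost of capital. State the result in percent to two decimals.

7.08%

Cost of preferred: Rp = 3.07 / 68.57 = 4.4772%.
Total capital V = 375 + 56.9 + 384 = 815.9.
Equity: weight = 375/815.9 = 0.4596; cost = 8.45%.
Preferred: weight = 56.9/815.9 = 0.0697; cost = 4.4772%.
Mortgage bonds: weight = 384/815.9 = 0.4706; after-tax cost = 7.48% × (1 − 18%) = 6.1336%.
WACC = 0.4596 × 8.4500% + 0.0697 × 4.4772% + 0.4706 × 6.1336% = 7.0827%.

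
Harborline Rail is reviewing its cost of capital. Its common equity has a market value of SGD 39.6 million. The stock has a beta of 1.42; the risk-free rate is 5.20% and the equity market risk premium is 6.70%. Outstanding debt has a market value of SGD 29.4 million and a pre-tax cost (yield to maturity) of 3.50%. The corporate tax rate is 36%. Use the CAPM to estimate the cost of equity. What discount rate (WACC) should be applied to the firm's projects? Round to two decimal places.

9.40%

Cost of equity via CAPM: Re = 5.2% + 1.42 × 6.7% = 14.7140%.
Total capital V = 39.6 + 29.4 = 69.
Equity: weight = 39.6/69 = 0.5739; cost = 14.714%.
Debt: weight = 29.4/69 = 0.4261; after-tax cost = 3.5% × (1 − 36%) = 2.2400%.
WACC = 0.5739 × 14.7140% + 0.4261 × 2.2400% = 9.3990%.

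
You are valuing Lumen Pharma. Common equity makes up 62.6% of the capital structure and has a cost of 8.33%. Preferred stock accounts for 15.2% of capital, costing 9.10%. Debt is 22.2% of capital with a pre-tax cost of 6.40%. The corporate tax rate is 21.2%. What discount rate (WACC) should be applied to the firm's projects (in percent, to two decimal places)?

After-tax cost of debt = 6.4% × (1 − 21.2%) = 5.0432%.
WACC = 0.626 × 8.3300% + 0.152 × 9.1000% + 0.222 × 5.0432% = 7.7174%.

7.72%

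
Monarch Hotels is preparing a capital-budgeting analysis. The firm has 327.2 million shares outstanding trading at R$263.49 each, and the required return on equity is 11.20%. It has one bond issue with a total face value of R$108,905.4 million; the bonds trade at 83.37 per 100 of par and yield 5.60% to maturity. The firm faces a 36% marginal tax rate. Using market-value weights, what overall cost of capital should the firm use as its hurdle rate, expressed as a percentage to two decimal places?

7.29%

Market value of equity E = 263.49 × 327.2m = 86213.928m. Market value of debt D = 108905.4m × 83.37/100 = 90794.43198m.
Total capital V = 86213.928 + 90794.43198 = 177008.35998.
Equity: weight = 86213.928/177008.35998 = 0.4871; cost = 11.2%.
Bonds outstanding: weight = 90794.43198/177008.35998 = 0.5129; after-tax cost = 5.6% × (1 − 36%) = 3.5840%.
WACC = 0.4871 × 11.2000% + 0.5129 × 3.5840% = 7.2935%.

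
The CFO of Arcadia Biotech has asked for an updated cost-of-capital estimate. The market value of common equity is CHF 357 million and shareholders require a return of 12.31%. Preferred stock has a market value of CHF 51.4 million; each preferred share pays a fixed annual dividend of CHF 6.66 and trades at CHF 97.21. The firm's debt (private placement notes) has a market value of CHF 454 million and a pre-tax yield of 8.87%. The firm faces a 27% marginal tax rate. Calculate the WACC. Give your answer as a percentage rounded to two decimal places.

Cost of preferred: Rp = 6.66 / 97.21 = 6.8511%.
Total capital V = 357 + 51.4 + 454 = 862.4.
Equity: weight = 357/862.4 = 0.4140; cost = 12.31%.
Preferred: weight = 51.4/862.4 = 0.0596; cost = 6.8511%.
Private placement notes: weight = 454/862.4 = 0.5264; after-tax cost = 8.87% × (1 − 27%) = 6.4751%.
WACC = 0.4140 × 12.3100% + 0.0596 × 6.8511% + 0.5264 × 6.4751% = 8.9129%.

8.91%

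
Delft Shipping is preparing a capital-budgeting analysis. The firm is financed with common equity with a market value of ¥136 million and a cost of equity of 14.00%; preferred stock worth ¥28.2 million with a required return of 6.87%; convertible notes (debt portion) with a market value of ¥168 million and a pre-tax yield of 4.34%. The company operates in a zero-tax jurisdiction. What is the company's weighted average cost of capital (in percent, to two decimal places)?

Total capital V = 136 + 28.2 + 168 = 332.2.
Equity: weight = 136/332.2 = 0.4094; cost = 14%.
Preferred: weight = 28.2/332.2 = 0.0849; cost = 6.87%.
Convertible notes (debt portion): weight = 168/332.2 = 0.5057; after-tax cost = 4.34% × (1 − 0%) = 4.3400%.
WACC = 0.4094 × 14.0000% + 0.0849 × 6.8700% + 0.5057 × 4.3400% = 8.5095%.

8.51%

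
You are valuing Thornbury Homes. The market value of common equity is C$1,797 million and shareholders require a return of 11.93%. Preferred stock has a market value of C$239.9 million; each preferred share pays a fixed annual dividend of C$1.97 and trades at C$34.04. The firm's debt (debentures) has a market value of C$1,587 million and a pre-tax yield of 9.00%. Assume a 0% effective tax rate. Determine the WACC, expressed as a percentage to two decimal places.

10.24%

Cost of preferred: Rp = 1.97 / 34.04 = 5.7873%.
Total capital V = 1797 + 239.9 + 1587 = 3623.9.
Equity: weight = 1797/3623.9 = 0.4959; cost = 11.93%.
Preferred: weight = 239.9/3623.9 = 0.0662; cost = 5.7873%.
Debentures: weight = 1587/3623.9 = 0.4379; after-tax cost = 9% × (1 − 0%) = 9.0000%.
WACC = 0.4959 × 11.9300% + 0.0662 × 5.7873% + 0.4379 × 9.0000% = 10.2402%.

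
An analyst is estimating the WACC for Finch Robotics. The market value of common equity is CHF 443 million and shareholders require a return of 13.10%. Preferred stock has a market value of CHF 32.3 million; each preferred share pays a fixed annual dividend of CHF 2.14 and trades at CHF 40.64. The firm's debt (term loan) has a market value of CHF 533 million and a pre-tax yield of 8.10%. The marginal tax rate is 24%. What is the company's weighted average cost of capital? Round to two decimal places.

Cost of preferred: Rp = 2.14 / 40.64 = 5.2657%.
Total capital V = 443 + 32.3 + 533 = 1008.3.
Equity: weight = 443/1008.3 = 0.4394; cost = 13.1%.
Preferred: weight = 32.3/1008.3 = 0.0320; cost = 5.2657%.
Term loan: weight = 533/1008.3 = 0.5286; after-tax cost = 8.1% × (1 − 24%) = 6.1560%.
WACC = 0.4394 × 13.1000% + 0.0320 × 5.2657% + 0.5286 × 6.1560% = 9.1783%.

9.18%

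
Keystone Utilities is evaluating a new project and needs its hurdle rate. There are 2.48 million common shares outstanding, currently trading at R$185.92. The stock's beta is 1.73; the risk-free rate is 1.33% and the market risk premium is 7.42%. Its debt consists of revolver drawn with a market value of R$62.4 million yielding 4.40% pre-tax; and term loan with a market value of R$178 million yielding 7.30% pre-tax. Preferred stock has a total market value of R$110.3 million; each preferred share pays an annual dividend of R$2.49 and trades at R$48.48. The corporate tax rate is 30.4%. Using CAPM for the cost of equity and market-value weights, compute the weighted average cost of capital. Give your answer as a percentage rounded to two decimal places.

Cost of equity via CAPM: Re = 1.33% + 1.73 × 7.42% = 14.1666%.
Cost of preferred: Rp = 2.49 / 48.48 = 5.1361%.
Market value of equity E = 185.92 × 2.48m = 461.0816m.
Total capital V = 461.0816 + 110.3 + 62.4 + 178 = 811.7816.
Equity: weight = 461.0816/811.7816 = 0.5680; cost = 14.1666%.
Preferred: weight = 110.3/811.7816 = 0.1359; cost = 5.1361%.
Revolver drawn: weight = 62.4/811.7816 = 0.0769; after-tax cost = 4.4% × (1 − 30.4%) = 3.0624%.
Term loan: weight = 178/811.7816 = 0.2193; after-tax cost = 7.3% × (1 − 30.4%) = 5.0808%.
WACC = 0.5680 × 14.1666% + 0.1359 × 5.1361% + 0.0769 × 3.0624% + 0.2193 × 5.0808% = 10.0938%.

10.09%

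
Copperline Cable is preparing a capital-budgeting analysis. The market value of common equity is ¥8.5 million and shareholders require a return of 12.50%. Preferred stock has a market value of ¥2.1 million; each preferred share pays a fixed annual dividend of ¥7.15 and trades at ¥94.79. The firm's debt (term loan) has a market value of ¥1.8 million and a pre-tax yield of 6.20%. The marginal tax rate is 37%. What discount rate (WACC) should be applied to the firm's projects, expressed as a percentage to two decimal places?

10.41%

Cost of preferred: Rp = 7.15 / 94.79 = 7.5430%.
Total capital V = 8.5 + 2.1 + 1.8 = 12.4.
Equity: weight = 8.5/12.4 = 0.6855; cost = 12.5%.
Preferred: weight = 2.1/12.4 = 0.1694; cost = 7.543%.
Term loan: weight = 1.8/12.4 = 0.1452; after-tax cost = 6.2% × (1 − 37%) = 3.9060%.
WACC = 0.6855 × 12.5000% + 0.1694 × 7.5430% + 0.1452 × 3.9060% = 10.4130%.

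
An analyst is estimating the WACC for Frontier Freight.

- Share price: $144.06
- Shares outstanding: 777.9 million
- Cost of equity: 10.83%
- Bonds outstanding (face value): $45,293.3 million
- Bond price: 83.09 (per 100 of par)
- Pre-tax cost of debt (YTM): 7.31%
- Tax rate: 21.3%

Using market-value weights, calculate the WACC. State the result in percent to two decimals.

9.55%

Market value of equity E = 144.06 × 777.9m = 112064.274m. Market value of debt D = 45293.3m × 83.09/100 = 37634.20297m.
Total capital V = 112064.274 + 37634.20297 = 149698.47697.
Equity: weight = 112064.274/149698.47697 = 0.7486; cost = 10.83%.
Bonds outstanding: weight = 37634.20297/149698.47697 = 0.2514; after-tax cost = 7.31% × (1 − 21.3%) = 5.7530%.
WACC = 0.7486 × 10.8300% + 0.2514 × 5.7530% = 9.5536%.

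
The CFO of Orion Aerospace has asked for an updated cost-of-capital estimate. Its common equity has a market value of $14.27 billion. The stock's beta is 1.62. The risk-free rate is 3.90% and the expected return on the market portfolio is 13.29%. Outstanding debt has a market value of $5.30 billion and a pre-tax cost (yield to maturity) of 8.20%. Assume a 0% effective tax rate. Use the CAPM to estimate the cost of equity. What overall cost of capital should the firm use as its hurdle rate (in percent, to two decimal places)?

16.16%

Market risk premium = 13.29% − 3.9% = 9.39%.
Cost of equity via CAPM: Re = 3.9% + 1.62 × 9.39% = 19.1118%.
Total capital V = 14.27 + 5.3 = 19.57.
Equity: weight = 14.27/19.57 = 0.7292; cost = 19.1118%.
Debt: weight = 5.3/19.57 = 0.2708; after-tax cost = 8.2% × (1 − 0%) = 8.2000%.
WACC = 0.7292 × 19.1118% + 0.2708 × 8.2000% = 16.1566%.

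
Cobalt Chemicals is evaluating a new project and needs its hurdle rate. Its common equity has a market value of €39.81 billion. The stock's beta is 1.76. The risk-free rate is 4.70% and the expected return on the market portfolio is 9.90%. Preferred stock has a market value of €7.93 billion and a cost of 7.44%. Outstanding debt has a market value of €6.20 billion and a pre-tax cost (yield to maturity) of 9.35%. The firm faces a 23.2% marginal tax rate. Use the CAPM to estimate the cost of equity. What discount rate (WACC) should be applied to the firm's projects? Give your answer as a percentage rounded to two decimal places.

Market risk premium = 9.9% − 4.7% = 5.2%.
Cost of equity via CAPM: Re = 4.7% + 1.76 × 5.2% = 13.8520%.
Total capital V = 39.81 + 7.93 + 6.2 = 53.94.
Equity: weight = 39.81/53.94 = 0.7380; cost = 13.852%.
Preferred: weight = 7.93/53.94 = 0.1470; cost = 7.44%.
Debt: weight = 6.2/53.94 = 0.1149; after-tax cost = 9.35% × (1 − 23.2%) = 7.1808%.
WACC = 0.7380 × 13.8520% + 0.1470 × 7.4400% + 0.1149 × 7.1808% = 12.1425%.

12.14%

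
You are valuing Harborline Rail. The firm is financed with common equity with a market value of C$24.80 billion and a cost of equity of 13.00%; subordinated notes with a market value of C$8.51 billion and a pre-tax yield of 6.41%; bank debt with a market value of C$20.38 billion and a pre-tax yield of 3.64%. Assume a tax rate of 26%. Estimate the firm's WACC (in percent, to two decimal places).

7.78%

Total capital V = 24.8 + 8.51 + 20.38 = 53.69.
Equity: weight = 24.8/53.69 = 0.4619; cost = 13%.
Subordinated notes: weight = 8.51/53.69 = 0.1585; after-tax cost = 6.41% × (1 − 26%) = 4.7434%.
Bank debt: weight = 20.38/53.69 = 0.3796; after-tax cost = 3.64% × (1 − 26%) = 2.6936%.
WACC = 0.4619 × 13.0000% + 0.1585 × 4.7434% + 0.3796 × 2.6936% = 7.7791%.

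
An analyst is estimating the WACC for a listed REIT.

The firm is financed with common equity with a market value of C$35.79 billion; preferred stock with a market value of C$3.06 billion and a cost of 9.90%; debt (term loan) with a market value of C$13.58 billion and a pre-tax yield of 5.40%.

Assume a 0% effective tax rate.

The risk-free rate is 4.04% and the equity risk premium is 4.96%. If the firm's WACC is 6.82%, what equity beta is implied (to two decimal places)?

0.62

Total capital V = 35.79 + 3.06 + 13.58 = 52.43.
Equity weight = 35.79/52.43 = 0.6826.
Preferred weight = 3.06/52.43 = 0.0584.
Term loan weight = 13.58/52.43 = 0.2590.
Debt contribution = 0.2590 × 5.4% × (1 − 0%) = 1.3987%.
Preferred contribution = 0.0584 × 9.9% = 0.5778%.
Required equity contribution = 6.82% − 1.9765% = 4.8435%  ⇒  Re = 7.0955%.
CAPM: 7.0955% = 4.04% + β × 4.96%  ⇒  β = 0.6160.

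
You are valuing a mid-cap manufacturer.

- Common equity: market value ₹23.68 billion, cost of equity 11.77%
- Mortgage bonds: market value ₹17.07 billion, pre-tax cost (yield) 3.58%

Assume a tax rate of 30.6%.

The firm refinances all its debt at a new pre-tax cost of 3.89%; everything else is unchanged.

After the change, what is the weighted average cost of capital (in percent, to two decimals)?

7.97%

After the change:
Total capital V = 23.68 + 17.07 = 40.75.
Equity: weight = 23.68/40.75 = 0.5811; cost = 11.77%.
Mortgage bonds: weight = 17.07/40.75 = 0.4189; after-tax cost = 3.89% × (1 − 30.6%) = 2.6997%.
WACC = 0.5811 × 11.7700% + 0.4189 × 2.6997% = 7.9705%.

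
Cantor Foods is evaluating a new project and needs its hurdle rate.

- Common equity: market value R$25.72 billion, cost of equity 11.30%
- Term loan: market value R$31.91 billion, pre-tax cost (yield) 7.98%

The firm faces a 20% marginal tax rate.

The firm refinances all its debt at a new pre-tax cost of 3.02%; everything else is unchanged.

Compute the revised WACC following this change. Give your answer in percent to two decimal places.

After the change:
Total capital V = 25.72 + 31.91 = 57.63.
Equity: weight = 25.72/57.63 = 0.4463; cost = 11.3%.
Term loan: weight = 31.91/57.63 = 0.5537; after-tax cost = 3.02% × (1 − 20%) = 2.4160%.
WACC = 0.4463 × 11.3000% + 0.5537 × 2.4160% = 6.3809%.

6.38%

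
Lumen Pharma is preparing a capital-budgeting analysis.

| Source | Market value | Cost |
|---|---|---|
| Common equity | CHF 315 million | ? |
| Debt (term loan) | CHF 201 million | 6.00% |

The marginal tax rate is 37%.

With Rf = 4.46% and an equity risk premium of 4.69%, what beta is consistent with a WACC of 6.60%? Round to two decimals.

Total capital V = 315 + 201 = 516.
Equity weight = 315/516 = 0.6105.
Term loan weight = 201/516 = 0.3895.
Debt contribution = 0.3895 × 6% × (1 − 37%) = 1.4724%.
Required equity contribution = 6.6% − 1.4724% = 5.1276%  ⇒  Re = 8.3994%.
CAPM: 8.3994% = 4.46% + β × 4.69%  ⇒  β = 0.8400.

0.84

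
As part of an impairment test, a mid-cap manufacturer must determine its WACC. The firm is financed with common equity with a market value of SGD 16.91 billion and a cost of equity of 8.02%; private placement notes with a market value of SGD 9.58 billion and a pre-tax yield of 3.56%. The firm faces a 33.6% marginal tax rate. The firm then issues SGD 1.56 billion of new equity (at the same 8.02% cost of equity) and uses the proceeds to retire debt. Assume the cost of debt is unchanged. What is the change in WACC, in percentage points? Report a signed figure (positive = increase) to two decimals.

Current WACC:
Total capital V = 16.91 + 9.58 = 26.49.
Equity: weight = 16.91/26.49 = 0.6384; cost = 8.02%.
Private placement notes: weight = 9.58/26.49 = 0.3616; after-tax cost = 3.56% × (1 − 33.6%) = 2.3638%.
WACC = 0.6384 × 8.0200% + 0.3616 × 2.3638% = 5.9745%.
After the change:
Total capital V = 18.47 + 8.02 = 26.49.
Equity: weight = 18.47/26.49 = 0.6972; cost = 8.02%.
Private placement notes: weight = 8.02/26.49 = 0.3028; after-tax cost = 3.56% × (1 − 33.6%) = 2.3638%.
WACC = 0.6972 × 8.0200% + 0.3028 × 2.3638% = 6.3076%.
Change in WACC = 6.3076% − 5.9745% = 0.3331 pp.

+0.33 pp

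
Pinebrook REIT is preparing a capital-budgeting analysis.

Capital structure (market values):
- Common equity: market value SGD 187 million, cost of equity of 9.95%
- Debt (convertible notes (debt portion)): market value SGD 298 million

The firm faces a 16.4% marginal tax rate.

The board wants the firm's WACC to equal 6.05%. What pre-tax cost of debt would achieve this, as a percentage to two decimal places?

4.31%

Total capital V = 187 + 298 = 485.
Equity weight = 187/485 = 0.3856.
Convertible notes (debt portion) weight = 298/485 = 0.6144.
Equity contribution = 0.3856 × 9.95% = 3.8364%.
Remaining for debt = 6.05% − 3.8364% = 2.2136%.
Rd × (1 − 16.4%) × 0.6144 = 2.2136%  ⇒  Rd = 4.3094%.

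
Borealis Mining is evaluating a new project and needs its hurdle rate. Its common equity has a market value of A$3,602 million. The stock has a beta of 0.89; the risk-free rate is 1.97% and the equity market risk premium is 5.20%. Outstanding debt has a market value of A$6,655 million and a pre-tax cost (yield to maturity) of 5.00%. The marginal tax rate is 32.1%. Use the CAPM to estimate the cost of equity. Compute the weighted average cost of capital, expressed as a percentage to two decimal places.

4.52%

Cost of equity via CAPM: Re = 1.97% + 0.89 × 5.2% = 6.5980%.
Total capital V = 3602 + 6655 = 10257.
Equity: weight = 3602/10257 = 0.3512; cost = 6.598%.
Debt: weight = 6655/10257 = 0.6488; after-tax cost = 5% × (1 − 32.1%) = 3.3950%.
WACC = 0.3512 × 6.5980% + 0.6488 × 3.3950% = 4.5198%.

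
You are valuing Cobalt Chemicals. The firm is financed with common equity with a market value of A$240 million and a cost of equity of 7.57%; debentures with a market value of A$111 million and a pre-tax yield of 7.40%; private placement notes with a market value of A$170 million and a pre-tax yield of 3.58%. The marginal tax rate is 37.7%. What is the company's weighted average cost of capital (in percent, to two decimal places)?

Total capital V = 240 + 111 + 170 = 521.
Equity: weight = 240/521 = 0.4607; cost = 7.57%.
Debentures: weight = 111/521 = 0.2131; after-tax cost = 7.4% × (1 − 37.7%) = 4.6102%.
Private placement notes: weight = 170/521 = 0.3263; after-tax cost = 3.58% × (1 − 37.7%) = 2.2303%.
WACC = 0.4607 × 7.5700% + 0.2131 × 4.6102% + 0.3263 × 2.2303% = 5.1971%.

5.20%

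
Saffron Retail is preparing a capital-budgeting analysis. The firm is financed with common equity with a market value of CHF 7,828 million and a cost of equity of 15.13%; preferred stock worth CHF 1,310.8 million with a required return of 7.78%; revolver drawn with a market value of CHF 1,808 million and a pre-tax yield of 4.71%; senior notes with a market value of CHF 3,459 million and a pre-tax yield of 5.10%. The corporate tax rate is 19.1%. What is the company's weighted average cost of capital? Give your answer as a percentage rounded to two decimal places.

Total capital V = 7828 + 1310.8 + 1808 + 3459 = 14405.8.
Equity: weight = 7828/14405.8 = 0.5434; cost = 15.13%.
Preferred: weight = 1310.8/14405.8 = 0.0910; cost = 7.78%.
Revolver drawn: weight = 1808/14405.8 = 0.1255; after-tax cost = 4.71% × (1 − 19.1%) = 3.8104%.
Senior notes: weight = 3459/14405.8 = 0.2401; after-tax cost = 5.1% × (1 − 19.1%) = 4.1259%.
WACC = 0.5434 × 15.1300% + 0.0910 × 7.7800% + 0.1255 × 3.8104% + 0.2401 × 4.1259% = 10.3983%.

10.40%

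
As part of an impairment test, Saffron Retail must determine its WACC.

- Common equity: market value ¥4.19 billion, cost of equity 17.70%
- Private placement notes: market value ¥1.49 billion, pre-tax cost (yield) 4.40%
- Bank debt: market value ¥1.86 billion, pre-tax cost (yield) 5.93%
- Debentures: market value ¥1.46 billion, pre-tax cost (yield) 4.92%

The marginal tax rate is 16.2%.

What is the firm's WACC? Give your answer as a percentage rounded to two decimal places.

10.55%

Total capital V = 4.19 + 1.49 + 1.86 + 1.46 = 9.
Equity: weight = 4.19/9 = 0.4656; cost = 17.7%.
Private placement notes: weight = 1.49/9 = 0.1656; after-tax cost = 4.4% × (1 − 16.2%) = 3.6872%.
Bank debt: weight = 1.86/9 = 0.2067; after-tax cost = 5.93% × (1 − 16.2%) = 4.9693%.
Debentures: weight = 1.46/9 = 0.1622; after-tax cost = 4.92% × (1 − 16.2%) = 4.1230%.
WACC = 0.4656 × 17.7000% + 0.1656 × 3.6872% + 0.2067 × 4.9693% + 0.1622 × 4.1230% = 10.5466%.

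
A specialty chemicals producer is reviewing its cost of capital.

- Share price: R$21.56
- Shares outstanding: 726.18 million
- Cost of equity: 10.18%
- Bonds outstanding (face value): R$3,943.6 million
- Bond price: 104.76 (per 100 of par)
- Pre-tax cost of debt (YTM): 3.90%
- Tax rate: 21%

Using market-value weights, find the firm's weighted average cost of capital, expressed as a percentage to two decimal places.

Market value of equity E = 21.56 × 726.18m = 15656.4408m. Market value of debt D = 3943.6m × 104.76/100 = 4131.31536m.
Total capital V = 15656.4408 + 4131.31536 = 19787.75616.
Equity: weight = 15656.4408/19787.75616 = 0.7912; cost = 10.18%.
Bonds outstanding: weight = 4131.31536/19787.75616 = 0.2088; after-tax cost = 3.9% × (1 − 21%) = 3.0810%.
WACC = 0.7912 × 10.1800% + 0.2088 × 3.0810% = 8.6979%.

8.70%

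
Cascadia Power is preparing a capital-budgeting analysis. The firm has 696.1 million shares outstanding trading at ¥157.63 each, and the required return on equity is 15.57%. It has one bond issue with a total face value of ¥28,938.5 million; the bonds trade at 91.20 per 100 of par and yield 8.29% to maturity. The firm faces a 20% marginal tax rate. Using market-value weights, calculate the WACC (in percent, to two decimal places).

Market value of equity E = 157.63 × 696.1m = 109726.243m. Market value of debt D = 28938.5m × 91.2/100 = 26391.912m.
Total capital V = 109726.243 + 26391.912 = 136118.155.
Equity: weight = 109726.243/136118.155 = 0.8061; cost = 15.57%.
Bonds outstanding: weight = 26391.912/136118.155 = 0.1939; after-tax cost = 8.29% × (1 − 20%) = 6.6320%.
WACC = 0.8061 × 15.5700% + 0.1939 × 6.6320% = 13.8370%.

13.84%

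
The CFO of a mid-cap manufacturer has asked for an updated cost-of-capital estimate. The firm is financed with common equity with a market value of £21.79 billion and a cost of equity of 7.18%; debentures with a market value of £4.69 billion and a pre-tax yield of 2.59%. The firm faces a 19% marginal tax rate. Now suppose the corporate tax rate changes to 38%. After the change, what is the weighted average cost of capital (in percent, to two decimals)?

6.19%

After the change:
Total capital V = 21.79 + 4.69 = 26.48.
Equity: weight = 21.79/26.48 = 0.8229; cost = 7.18%.
Debentures: weight = 4.69/26.48 = 0.1771; after-tax cost = 2.59% × (1 − 38%) = 1.6058%.
WACC = 0.8229 × 7.1800% + 0.1771 × 1.6058% = 6.1927%.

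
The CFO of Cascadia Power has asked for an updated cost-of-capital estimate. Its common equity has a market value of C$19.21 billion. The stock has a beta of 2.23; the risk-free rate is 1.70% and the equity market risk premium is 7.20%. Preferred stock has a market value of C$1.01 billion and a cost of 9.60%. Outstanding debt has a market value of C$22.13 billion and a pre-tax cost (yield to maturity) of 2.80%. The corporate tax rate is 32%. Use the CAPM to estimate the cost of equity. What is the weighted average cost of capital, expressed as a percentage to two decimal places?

9.28%

Cost of equity via CAPM: Re = 1.7% + 2.23 × 7.2% = 17.7560%.
Total capital V = 19.21 + 1.01 + 22.13 = 42.35.
Equity: weight = 19.21/42.35 = 0.4536; cost = 17.756%.
Preferred: weight = 1.01/42.35 = 0.0238; cost = 9.6%.
Debt: weight = 22.13/42.35 = 0.5226; after-tax cost = 2.8% × (1 − 32%) = 1.9040%.
WACC = 0.4536 × 17.7560% + 0.0238 × 9.6000% + 0.5226 × 1.9040% = 9.2780%.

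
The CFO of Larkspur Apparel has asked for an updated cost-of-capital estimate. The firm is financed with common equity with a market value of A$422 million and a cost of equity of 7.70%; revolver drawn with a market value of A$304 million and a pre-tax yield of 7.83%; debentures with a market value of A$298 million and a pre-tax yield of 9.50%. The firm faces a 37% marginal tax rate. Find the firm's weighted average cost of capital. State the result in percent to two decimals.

Total capital V = 422 + 304 + 298 = 1024.
Equity: weight = 422/1024 = 0.4121; cost = 7.7%.
Revolver drawn: weight = 304/1024 = 0.2969; after-tax cost = 7.83% × (1 − 37%) = 4.9329%.
Debentures: weight = 298/1024 = 0.2910; after-tax cost = 9.5% × (1 − 37%) = 5.9850%.
WACC = 0.4121 × 7.7000% + 0.2969 × 4.9329% + 0.2910 × 5.9850% = 6.3794%.

6.38%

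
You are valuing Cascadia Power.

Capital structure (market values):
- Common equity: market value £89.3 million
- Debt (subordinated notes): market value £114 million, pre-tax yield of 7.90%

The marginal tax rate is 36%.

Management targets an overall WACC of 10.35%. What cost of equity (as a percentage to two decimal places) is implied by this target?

17.11%

Total capital V = 89.3 + 114 = 203.3.
Equity weight = 89.3/203.3 = 0.4393.
Subordinated notes weight = 114/203.3 = 0.5607.
Debt contribution = 0.5607 × 7.9% × (1 − 36%) = 2.8351%.
Required equity contribution = 10.35% − 2.8351% = 7.5149%.
Re = 7.5149% / 0.4393 = 17.1083%.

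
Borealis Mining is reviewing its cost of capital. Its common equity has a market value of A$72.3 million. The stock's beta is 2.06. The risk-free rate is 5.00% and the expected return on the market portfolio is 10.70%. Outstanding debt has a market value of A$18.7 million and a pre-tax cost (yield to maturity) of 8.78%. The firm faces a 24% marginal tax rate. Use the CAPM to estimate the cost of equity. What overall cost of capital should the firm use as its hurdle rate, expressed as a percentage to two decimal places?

14.67%

Market risk premium = 10.7% − 5.0% = 5.7%.
Cost of equity via CAPM: Re = 5.0% + 2.06 × 5.7% = 16.7420%.
Total capital V = 72.3 + 18.7 = 91.
Equity: weight = 72.3/91 = 0.7945; cost = 16.742%.
Debt: weight = 18.7/91 = 0.2055; after-tax cost = 8.78% × (1 − 24%) = 6.6728%.
WACC = 0.7945 × 16.7420% + 0.2055 × 6.6728% = 14.6728%.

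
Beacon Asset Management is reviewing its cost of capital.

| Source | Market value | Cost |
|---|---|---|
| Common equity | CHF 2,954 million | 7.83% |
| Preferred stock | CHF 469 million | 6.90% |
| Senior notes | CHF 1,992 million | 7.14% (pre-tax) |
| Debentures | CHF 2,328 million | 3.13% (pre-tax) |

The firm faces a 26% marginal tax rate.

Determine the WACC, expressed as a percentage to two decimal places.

Total capital V = 2954 + 469 + 1992 + 2328 = 7743.
Equity: weight = 2954/7743 = 0.3815; cost = 7.83%.
Preferred: weight = 469/7743 = 0.0606; cost = 6.9%.
Senior notes: weight = 1992/7743 = 0.2573; after-tax cost = 7.14% × (1 − 26%) = 5.2836%.
Debentures: weight = 2328/7743 = 0.3007; after-tax cost = 3.13% × (1 − 26%) = 2.3162%.
WACC = 0.3815 × 7.8300% + 0.0606 × 6.9000% + 0.2573 × 5.2836% + 0.3007 × 2.3162% = 5.4608%.

5.46%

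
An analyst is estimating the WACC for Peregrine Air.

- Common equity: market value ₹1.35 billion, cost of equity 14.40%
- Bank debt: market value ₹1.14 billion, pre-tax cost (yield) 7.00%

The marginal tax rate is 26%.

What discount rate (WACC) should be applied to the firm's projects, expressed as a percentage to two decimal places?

10.18%

Total capital V = 1.35 + 1.14 = 2.49.
Equity: weight = 1.35/2.49 = 0.5422; cost = 14.4%.
Bank debt: weight = 1.14/2.49 = 0.4578; after-tax cost = 7% × (1 − 26%) = 5.1800%.
WACC = 0.5422 × 14.4000% + 0.4578 × 5.1800% = 10.1788%.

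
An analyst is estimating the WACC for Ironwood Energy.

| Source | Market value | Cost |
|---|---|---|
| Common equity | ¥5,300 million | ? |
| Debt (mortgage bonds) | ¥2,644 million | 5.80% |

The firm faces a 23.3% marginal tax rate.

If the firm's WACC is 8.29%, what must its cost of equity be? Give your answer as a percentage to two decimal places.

Total capital V = 5300 + 2644 = 7944.
Equity weight = 5300/7944 = 0.6672.
Mortgage bonds weight = 2644/7944 = 0.3328.
Debt contribution = 0.3328 × 5.8% × (1 − 23.3%) = 1.4806%.
Required equity contribution = 8.29% − 1.4806% = 6.8094%.
Re = 6.8094% / 0.6672 = 10.2064%.

10.21%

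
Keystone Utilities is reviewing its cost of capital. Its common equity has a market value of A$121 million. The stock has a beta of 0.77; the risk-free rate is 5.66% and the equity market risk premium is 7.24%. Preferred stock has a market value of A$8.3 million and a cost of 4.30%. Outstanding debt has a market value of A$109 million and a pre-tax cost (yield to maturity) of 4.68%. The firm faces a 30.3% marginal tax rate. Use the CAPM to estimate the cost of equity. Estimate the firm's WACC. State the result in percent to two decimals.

Cost of equity via CAPM: Re = 5.66% + 0.77 × 7.24% = 11.2348%.
Total capital V = 121 + 8.3 + 109 = 238.3.
Equity: weight = 121/238.3 = 0.5078; cost = 11.2348%.
Preferred: weight = 8.3/238.3 = 0.0348; cost = 4.3%.
Debt: weight = 109/238.3 = 0.4574; after-tax cost = 4.68% × (1 − 30.3%) = 3.2620%.
WACC = 0.5078 × 11.2348% + 0.0348 × 4.3000% + 0.4574 × 3.2620% = 7.3464%.

7.35%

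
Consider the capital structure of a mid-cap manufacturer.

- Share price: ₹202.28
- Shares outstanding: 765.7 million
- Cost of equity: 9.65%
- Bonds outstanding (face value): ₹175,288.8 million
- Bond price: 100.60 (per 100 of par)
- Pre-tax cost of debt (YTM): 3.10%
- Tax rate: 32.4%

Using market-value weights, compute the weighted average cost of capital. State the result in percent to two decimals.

Market value of equity E = 202.28 × 765.7m = 154885.796m. Market value of debt D = 175288.8m × 100.6/100 = 176340.5328m.
Total capital V = 154885.796 + 176340.5328 = 331226.3288.
Equity: weight = 154885.796/331226.3288 = 0.4676; cost = 9.65%.
Bonds outstanding: weight = 176340.5328/331226.3288 = 0.5324; after-tax cost = 3.1% × (1 − 32.4%) = 2.0956%.
WACC = 0.4676 × 9.6500% + 0.5324 × 2.0956% = 5.6281%.

5.63%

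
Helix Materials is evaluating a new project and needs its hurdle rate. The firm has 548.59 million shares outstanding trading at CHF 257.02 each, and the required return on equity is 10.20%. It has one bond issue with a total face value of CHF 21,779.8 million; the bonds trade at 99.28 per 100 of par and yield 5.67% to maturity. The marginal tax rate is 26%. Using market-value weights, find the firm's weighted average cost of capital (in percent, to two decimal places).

9.40%

Market value of equity E = 257.02 × 548.59m = 140998.6018m. Market value of debt D = 21779.8m × 99.28/100 = 21622.98544m.
Total capital V = 140998.6018 + 21622.98544 = 162621.58724.
Equity: weight = 140998.6018/162621.58724 = 0.8670; cost = 10.2%.
Bonds outstanding: weight = 21622.98544/162621.58724 = 0.1330; after-tax cost = 5.67% × (1 − 26%) = 4.1958%.
WACC = 0.8670 × 10.2000% + 0.1330 × 4.1958% = 9.4017%.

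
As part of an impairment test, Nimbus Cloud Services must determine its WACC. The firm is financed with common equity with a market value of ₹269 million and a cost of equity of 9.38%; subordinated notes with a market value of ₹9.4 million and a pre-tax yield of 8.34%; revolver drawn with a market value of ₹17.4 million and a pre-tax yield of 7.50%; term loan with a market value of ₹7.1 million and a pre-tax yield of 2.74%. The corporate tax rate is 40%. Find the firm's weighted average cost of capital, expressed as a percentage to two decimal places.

Total capital V = 269 + 9.4 + 17.4 + 7.1 = 302.9.
Equity: weight = 269/302.9 = 0.8881; cost = 9.38%.
Subordinated notes: weight = 9.4/302.9 = 0.0310; after-tax cost = 8.34% × (1 − 40%) = 5.0040%.
Revolver drawn: weight = 17.4/302.9 = 0.0574; after-tax cost = 7.5% × (1 − 40%) = 4.5000%.
Term loan: weight = 7.1/302.9 = 0.0234; after-tax cost = 2.74% × (1 − 40%) = 1.6440%.
WACC = 0.8881 × 9.3800% + 0.0310 × 5.0040% + 0.0574 × 4.5000% + 0.0234 × 1.6440% = 8.7825%.

8.78%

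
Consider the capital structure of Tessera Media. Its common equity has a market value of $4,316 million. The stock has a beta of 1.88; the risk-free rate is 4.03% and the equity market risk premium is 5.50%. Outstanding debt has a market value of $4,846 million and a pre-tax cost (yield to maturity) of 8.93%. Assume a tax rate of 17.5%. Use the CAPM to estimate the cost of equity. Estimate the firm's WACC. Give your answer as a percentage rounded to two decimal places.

10.67%

Cost of equity via CAPM: Re = 4.03% + 1.88 × 5.5% = 14.3700%.
Total capital V = 4316 + 4846 = 9162.
Equity: weight = 4316/9162 = 0.4711; cost = 14.37%.
Debt: weight = 4846/9162 = 0.5289; after-tax cost = 8.93% × (1 − 17.5%) = 7.3672%.
WACC = 0.4711 × 14.3700% + 0.5289 × 7.3672% = 10.6661%.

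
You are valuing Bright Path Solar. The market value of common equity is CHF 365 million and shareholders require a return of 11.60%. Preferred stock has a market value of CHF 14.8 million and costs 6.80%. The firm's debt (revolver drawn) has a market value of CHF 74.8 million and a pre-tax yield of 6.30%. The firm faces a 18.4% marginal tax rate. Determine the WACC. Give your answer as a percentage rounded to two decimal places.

Total capital V = 365 + 14.8 + 74.8 = 454.6.
Equity: weight = 365/454.6 = 0.8029; cost = 11.6%.
Preferred: weight = 14.8/454.6 = 0.0326; cost = 6.8%.
Revolver drawn: weight = 74.8/454.6 = 0.1645; after-tax cost = 6.3% × (1 − 18.4%) = 5.1408%.
WACC = 0.8029 × 11.6000% + 0.0326 × 6.8000% + 0.1645 × 5.1408% = 10.3809%.

10.38%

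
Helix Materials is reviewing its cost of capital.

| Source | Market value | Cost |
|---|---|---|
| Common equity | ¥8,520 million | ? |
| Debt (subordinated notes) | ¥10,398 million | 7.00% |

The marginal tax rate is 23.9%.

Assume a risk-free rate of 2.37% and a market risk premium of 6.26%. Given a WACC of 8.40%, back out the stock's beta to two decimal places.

1.56

Total capital V = 8520 + 10398 = 18918.
Equity weight = 8520/18918 = 0.4504.
Subordinated notes weight = 10398/18918 = 0.5496.
Debt contribution = 0.5496 × 7% × (1 − 23.9%) = 2.9279%.
Required equity contribution = 8.4% − 2.9279% = 5.4721%  ⇒  Re = 12.1504%.
CAPM: 12.1504% = 2.37% + β × 6.26%  ⇒  β = 1.5624.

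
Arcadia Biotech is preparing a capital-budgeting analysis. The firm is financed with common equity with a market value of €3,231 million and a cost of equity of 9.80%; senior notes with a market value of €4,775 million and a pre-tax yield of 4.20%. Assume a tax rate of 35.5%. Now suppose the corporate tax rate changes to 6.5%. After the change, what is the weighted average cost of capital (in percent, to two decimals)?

6.30%

After the change:
Total capital V = 3231 + 4775 = 8006.
Equity: weight = 3231/8006 = 0.4036; cost = 9.8%.
Senior notes: weight = 4775/8006 = 0.5964; after-tax cost = 4.2% × (1 − 6.5%) = 3.9270%.
WACC = 0.4036 × 9.8000% + 0.5964 × 3.9270% = 6.2972%.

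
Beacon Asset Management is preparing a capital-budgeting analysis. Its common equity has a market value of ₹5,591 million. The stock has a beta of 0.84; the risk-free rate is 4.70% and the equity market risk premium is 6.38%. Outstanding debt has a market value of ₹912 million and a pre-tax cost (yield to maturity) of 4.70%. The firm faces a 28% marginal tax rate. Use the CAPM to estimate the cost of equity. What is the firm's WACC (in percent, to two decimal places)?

Cost of equity via CAPM: Re = 4.7% + 0.84 × 6.38% = 10.0592%.
Total capital V = 5591 + 912 = 6503.
Equity: weight = 5591/6503 = 0.8598; cost = 10.0592%.
Debt: weight = 912/6503 = 0.1402; after-tax cost = 4.7% × (1 − 28%) = 3.3840%.
WACC = 0.8598 × 10.0592% + 0.1402 × 3.3840% = 9.1231%.

9.12%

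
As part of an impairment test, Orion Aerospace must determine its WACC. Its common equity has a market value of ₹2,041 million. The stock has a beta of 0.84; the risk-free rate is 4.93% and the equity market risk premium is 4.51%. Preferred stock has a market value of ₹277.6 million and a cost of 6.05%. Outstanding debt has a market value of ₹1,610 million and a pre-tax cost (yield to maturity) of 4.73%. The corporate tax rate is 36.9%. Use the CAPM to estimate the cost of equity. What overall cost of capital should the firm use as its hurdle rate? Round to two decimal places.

6.18%

Cost of equity via CAPM: Re = 4.93% + 0.84 × 4.51% = 8.7184%.
Total capital V = 2041 + 277.6 + 1610 = 3928.6.
Equity: weight = 2041/3928.6 = 0.5195; cost = 8.7184%.
Preferred: weight = 277.6/3928.6 = 0.0707; cost = 6.05%.
Debt: weight = 1610/3928.6 = 0.4098; after-tax cost = 4.73% × (1 − 36.9%) = 2.9846%.
WACC = 0.5195 × 8.7184% + 0.0707 × 6.0500% + 0.4098 × 2.9846% = 6.1801%.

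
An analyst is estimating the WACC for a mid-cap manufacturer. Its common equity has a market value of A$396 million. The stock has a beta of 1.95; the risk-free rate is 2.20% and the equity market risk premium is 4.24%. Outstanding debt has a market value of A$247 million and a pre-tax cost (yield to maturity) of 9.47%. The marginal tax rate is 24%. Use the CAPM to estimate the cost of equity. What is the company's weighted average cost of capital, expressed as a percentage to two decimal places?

9.21%

Cost of equity via CAPM: Re = 2.2% + 1.95 × 4.24% = 10.4680%.
Total capital V = 396 + 247 = 643.
Equity: weight = 396/643 = 0.6159; cost = 10.468%.
Debt: weight = 247/643 = 0.3841; after-tax cost = 9.47% × (1 − 24%) = 7.1972%.
WACC = 0.6159 × 10.4680% + 0.3841 × 7.1972% = 9.2116%.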